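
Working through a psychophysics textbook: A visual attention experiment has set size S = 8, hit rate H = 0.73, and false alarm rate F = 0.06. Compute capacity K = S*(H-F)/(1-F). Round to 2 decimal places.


K = S * (H - F) / (1 - F)
H - F = 0.67
1 - F = 0.94
K = 8 * 0.67 / 0.94
= 5.70


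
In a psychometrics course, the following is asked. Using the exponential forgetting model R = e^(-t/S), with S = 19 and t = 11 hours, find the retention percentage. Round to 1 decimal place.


R = e^(-t/S)
-t/S = -11/19 = -0.578947
R = e^(-0.578947) = 0.560488
Percentage = 0.560488 * 100
= 56.0


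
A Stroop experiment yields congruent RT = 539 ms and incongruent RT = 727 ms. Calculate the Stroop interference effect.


Stroop effect = RT(incongruent) - RT(congruent)
= 727 - 539
= 188 ms


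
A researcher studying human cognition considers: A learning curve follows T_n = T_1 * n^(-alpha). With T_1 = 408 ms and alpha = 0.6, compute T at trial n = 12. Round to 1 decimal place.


T_n = 408 * 12^(-0.6)
12^(-0.6) = 0.22516
T_n = 408 * 0.22516
= 91.9 ms


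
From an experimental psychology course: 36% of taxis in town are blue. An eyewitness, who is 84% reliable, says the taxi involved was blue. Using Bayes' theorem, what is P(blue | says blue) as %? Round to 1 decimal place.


P(blue | says blue) = P(says blue | blue)*P(blue) / [P(says blue | blue)*P(blue) + P(says blue | not blue)*P(not blue)]
Numerator = 0.84 * 0.36 = 0.3024
False identification = 0.16 * 0.64 = 0.1024
P = 0.3024 / (0.3024 + 0.1024)
= 0.3024 / 0.4048
As percentage = 74.7


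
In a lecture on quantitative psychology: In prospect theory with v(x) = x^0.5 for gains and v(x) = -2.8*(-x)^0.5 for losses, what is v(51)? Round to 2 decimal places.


Since x = 51 >= 0, use v(x) = x^0.5
51^0.5 = 7.1414
v(51) = 7.14


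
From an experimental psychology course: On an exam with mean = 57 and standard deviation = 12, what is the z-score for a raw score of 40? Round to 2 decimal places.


z = (X - mu) / sigma
= (40 - 57) / 12
= -17 / 12
= -1.42


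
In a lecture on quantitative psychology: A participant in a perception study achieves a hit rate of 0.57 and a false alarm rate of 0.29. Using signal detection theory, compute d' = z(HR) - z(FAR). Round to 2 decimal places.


d' = z(HR) - z(FAR)
z(0.57) = 0.1764
z(0.29) = -0.5534
d' = 0.1764 - -0.5534
= 0.73


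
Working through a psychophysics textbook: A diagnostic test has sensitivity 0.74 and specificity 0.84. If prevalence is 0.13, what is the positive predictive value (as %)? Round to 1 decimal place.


PPV = (sens * prev) / (sens * prev + (1-spec) * (1-prev))
Numerator = 0.74 * 0.13 = 0.0962
P(positive and no disease) = (1 - spec) * (1 - prev) = (1 - 0.84) * (1 - 0.13) = 0.1392
Denominator = 0.0962 + 0.1392 = 0.2354
PPV = 0.0962 / 0.2354 = 0.408666
As percentage = 40.9


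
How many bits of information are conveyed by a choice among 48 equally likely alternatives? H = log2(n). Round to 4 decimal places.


H = log2(n)
H = log2(48)
= 5.5850


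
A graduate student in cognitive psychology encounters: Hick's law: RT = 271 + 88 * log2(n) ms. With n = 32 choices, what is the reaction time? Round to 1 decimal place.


RT = 271 + 88 * log2(32)
log2(32) = 5.0
RT = 271 + 88 * 5.0
= 271 + 440.0
= 711.0 ms


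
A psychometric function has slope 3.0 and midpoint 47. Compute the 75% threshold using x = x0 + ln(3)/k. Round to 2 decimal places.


At P = 0.75: 0.75 = 1/(1 + e^(-k*(x-x0)))
Solving: e^(-k*(x-x0)) = 1/3
x = x0 + ln(3)/k
ln(3) = 1.0986
x = 47 + 1.0986/3.0
= 47 + 0.3662
= 47.37


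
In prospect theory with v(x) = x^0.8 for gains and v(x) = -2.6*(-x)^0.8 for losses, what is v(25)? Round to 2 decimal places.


Since x = 25 >= 0, use v(x) = x^0.8
25^0.8 = 13.1326
v(25) = 13.13


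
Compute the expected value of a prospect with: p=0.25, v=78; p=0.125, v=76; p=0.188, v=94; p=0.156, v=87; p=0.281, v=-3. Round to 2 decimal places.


EU = sum(p_i * v_i)
0.25 * 78 = 19.5
0.125 * 76 = 9.5
0.188 * 94 = 17.672
0.156 * 87 = 13.572
0.281 * -3 = -0.843
EU = 19.5 + 9.5 + 17.672 + 13.572 + -0.843
= 59.40


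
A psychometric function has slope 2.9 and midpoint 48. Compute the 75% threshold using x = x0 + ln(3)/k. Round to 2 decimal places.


At P = 0.75: 0.75 = 1/(1 + e^(-k*(x-x0)))
Solving: e^(-k*(x-x0)) = 1/3
x = x0 + ln(3)/k
ln(3) = 1.0986
x = 48 + 1.0986/2.9
= 48 + 0.3788
= 48.38


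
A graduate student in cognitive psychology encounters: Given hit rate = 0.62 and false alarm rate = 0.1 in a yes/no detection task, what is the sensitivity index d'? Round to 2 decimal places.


d' = z(HR) - z(FAR)
z(0.62) = 0.3055
z(0.1) = -1.2816
d' = 0.3055 - -1.2816
= 1.59


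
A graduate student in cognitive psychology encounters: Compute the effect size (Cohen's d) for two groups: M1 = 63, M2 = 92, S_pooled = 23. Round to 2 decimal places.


Cohen's d = (M1 - M2) / S_pooled
= (63 - 92) / 23
= -29 / 23
= -1.26


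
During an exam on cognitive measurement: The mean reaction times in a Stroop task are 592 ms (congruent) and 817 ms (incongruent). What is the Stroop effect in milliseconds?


Stroop effect = RT(incongruent) - RT(congruent)
= 817 - 592
= 225 ms


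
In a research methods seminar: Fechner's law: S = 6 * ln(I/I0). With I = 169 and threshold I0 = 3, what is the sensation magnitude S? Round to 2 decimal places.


S = 6 * ln(169/3)
I/I0 = 56.333333
ln(56.333333) = 4.0313
S = 6 * 4.0313
= 24.19


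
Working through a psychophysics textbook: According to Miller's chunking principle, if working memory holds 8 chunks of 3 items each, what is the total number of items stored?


Total items = chunks * items_per_chunk
= 8 * 3
= 24


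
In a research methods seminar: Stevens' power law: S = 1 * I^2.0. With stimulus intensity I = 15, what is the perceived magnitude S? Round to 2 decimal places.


S = 1 * 15^2.0
15^2.0 = 225.0
S = 1 * 225.0
= 225.00


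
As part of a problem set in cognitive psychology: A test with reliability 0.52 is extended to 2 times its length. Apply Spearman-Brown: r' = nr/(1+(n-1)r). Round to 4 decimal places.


r_new = n*r / (1 + (n-1)*r)
Numerator = 2 * 0.52 = 1.04
Denominator = 1 + 1 * 0.52 = 1.52
r_new = 1.04 / 1.52
= 0.6842


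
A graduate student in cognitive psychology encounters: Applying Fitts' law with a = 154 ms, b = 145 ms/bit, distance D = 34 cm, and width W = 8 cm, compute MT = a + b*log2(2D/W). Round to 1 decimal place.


MT = 154 + 145 * log2(2*34/8)
2D/W = 8.5
log2(8.5) = 3.0875
MT = 154 + 145 * 3.0875
= 601.7 ms


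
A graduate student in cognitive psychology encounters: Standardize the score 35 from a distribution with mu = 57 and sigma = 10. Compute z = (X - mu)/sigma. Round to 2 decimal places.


z = (X - mu) / sigma
= (35 - 57) / 10
= -22 / 10
= -2.20


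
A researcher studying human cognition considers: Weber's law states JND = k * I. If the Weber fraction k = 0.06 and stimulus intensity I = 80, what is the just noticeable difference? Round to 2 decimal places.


JND = k * I
JND = 0.06 * 80
= 4.80


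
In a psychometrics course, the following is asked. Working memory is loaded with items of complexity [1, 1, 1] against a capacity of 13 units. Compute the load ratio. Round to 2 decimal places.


Total complexity = 1 + 1 + 1 = 3
Load = total / capacity = 3 / 13
= 0.23


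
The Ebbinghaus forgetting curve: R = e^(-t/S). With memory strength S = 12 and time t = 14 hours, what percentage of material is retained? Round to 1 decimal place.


R = e^(-t/S)
-t/S = -14/12 = -1.166667
R = e^(-1.166667) = 0.311403
Percentage = 0.311403 * 100
= 31.1


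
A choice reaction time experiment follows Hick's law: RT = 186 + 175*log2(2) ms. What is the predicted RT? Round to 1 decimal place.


RT = 186 + 175 * log2(2)
log2(2) = 1.0
RT = 186 + 175 * 1.0
= 186 + 175.0
= 361.0 ms


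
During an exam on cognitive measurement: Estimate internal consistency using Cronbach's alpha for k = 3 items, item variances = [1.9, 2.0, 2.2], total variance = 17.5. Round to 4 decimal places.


alpha = (k/(k-1)) * (1 - sum(s_i^2)/s_total^2)
sum(item variances) = 6.1
k/(k-1) = 3/2 = 1.5
1 - 6.1/17.5 = 1 - 0.348571 = 0.651429
alpha = 1.5 * 0.651429
= 0.9771


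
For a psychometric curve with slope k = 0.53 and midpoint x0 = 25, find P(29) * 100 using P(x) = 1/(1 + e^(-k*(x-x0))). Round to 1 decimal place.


P(x) = 1/(1 + e^(-0.53*(29 - 25)))
Exponent = -0.53 * 4 = -2.12
e^(-2.12) = 0.120032
P = 1/(1 + 0.120032) = 0.892832
Percentage = 89.3


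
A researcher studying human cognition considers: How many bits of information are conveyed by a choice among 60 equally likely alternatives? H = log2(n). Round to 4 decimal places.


H = log2(n)
H = log2(60)
= 5.9069


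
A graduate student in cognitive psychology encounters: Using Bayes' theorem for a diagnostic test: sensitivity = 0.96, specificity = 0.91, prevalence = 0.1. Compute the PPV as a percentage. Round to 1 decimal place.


PPV = (sens * prev) / (sens * prev + (1-spec) * (1-prev))
Numerator = 0.96 * 0.1 = 0.096
P(positive and no disease) = (1 - spec) * (1 - prev) = (1 - 0.91) * (1 - 0.1) = 0.081
Denominator = 0.096 + 0.081 = 0.177
PPV = 0.096 / 0.177 = 0.542373
As percentage = 54.2


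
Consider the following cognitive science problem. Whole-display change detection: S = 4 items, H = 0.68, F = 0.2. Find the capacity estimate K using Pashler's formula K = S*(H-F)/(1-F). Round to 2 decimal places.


K = S * (H - F) / (1 - F)
H - F = 0.48
1 - F = 0.8
K = 4 * 0.48 / 0.8
= 2.40


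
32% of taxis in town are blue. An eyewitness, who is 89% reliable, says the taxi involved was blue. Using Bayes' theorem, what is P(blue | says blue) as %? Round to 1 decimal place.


P(blue | says blue) = P(says blue | blue)*P(blue) / [P(says blue | blue)*P(blue) + P(says blue | not blue)*P(not blue)]
Numerator = 0.89 * 0.32 = 0.2848
False identification = 0.11 * 0.68 = 0.0748
P = 0.2848 / (0.2848 + 0.0748)
= 0.2848 / 0.3596
As percentage = 79.2


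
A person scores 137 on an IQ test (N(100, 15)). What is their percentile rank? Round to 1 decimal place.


z = (IQ - mean) / SD
z = (137 - 100) / 15 = 2.4667
Percentile = Phi(2.4667) * 100
Phi(2.4667) = 0.993182
= 99.3


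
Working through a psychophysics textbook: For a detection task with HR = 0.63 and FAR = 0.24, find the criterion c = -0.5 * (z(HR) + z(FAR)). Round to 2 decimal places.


c = -0.5 * (z(HR) + z(FAR))
z(0.63) = 0.3319
z(0.24) = -0.7063
c = -0.5 * (0.3319 + -0.7063)
= -0.5 * -0.3744
= 0.19


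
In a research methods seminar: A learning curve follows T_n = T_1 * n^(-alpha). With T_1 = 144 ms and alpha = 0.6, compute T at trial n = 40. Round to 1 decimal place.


T_n = 144 * 40^(-0.6)
40^(-0.6) = 0.109336
T_n = 144 * 0.109336
= 15.7 ms


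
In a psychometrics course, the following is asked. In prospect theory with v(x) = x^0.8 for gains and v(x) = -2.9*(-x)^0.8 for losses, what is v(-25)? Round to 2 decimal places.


Since x = -25 < 0, use v(x) = -lambda*(-x)^alpha
(-x) = 25
25^0.8 = 13.1326
v(-25) = -2.9 * 13.1326
= -38.08


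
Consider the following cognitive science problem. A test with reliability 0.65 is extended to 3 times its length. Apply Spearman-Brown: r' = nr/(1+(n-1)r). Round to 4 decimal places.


r_new = n*r / (1 + (n-1)*r)
Numerator = 3 * 0.65 = 1.95
Denominator = 1 + 2 * 0.65 = 2.3
r_new = 1.95 / 2.3
= 0.8478


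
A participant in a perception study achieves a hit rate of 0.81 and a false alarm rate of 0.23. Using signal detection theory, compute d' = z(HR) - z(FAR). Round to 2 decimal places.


d' = z(HR) - z(FAR)
z(0.81) = 0.8779
z(0.23) = -0.7388
d' = 0.8779 - -0.7388
= 1.62


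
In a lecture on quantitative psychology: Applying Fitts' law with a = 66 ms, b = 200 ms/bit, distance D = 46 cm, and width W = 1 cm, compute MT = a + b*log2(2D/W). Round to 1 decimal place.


MT = 66 + 200 * log2(2*46/1)
2D/W = 92.0
log2(92.0) = 6.5236
MT = 66 + 200 * 6.5236
= 1370.7 ms


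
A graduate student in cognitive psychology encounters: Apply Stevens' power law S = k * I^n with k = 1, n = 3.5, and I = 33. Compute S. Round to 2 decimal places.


S = 1 * 33^3.5
33^3.5 = 206442.3478
S = 1 * 206442.3478
= 206442.35


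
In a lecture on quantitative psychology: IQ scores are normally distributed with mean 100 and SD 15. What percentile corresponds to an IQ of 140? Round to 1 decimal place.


z = (IQ - mean) / SD
z = (140 - 100) / 15 = 2.6667
Percentile = Phi(2.6667) * 100
Phi(2.6667) = 0.99617
= 99.6


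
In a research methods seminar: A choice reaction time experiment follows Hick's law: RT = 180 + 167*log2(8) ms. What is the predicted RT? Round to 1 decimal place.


RT = 180 + 167 * log2(8)
log2(8) = 3.0
RT = 180 + 167 * 3.0
= 180 + 501.0
= 681.0 ms


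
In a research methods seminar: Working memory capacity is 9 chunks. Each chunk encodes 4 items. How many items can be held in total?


Total items = chunks * items_per_chunk
= 9 * 4
= 36


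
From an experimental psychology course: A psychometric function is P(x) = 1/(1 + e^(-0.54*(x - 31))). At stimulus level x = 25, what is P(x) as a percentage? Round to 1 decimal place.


P(x) = 1/(1 + e^(-0.54*(25 - 31)))
Exponent = -0.54 * -6 = 3.24
e^(3.24) = 25.533722
P = 1/(1 + 25.533722) = 0.037688
Percentage = 3.8


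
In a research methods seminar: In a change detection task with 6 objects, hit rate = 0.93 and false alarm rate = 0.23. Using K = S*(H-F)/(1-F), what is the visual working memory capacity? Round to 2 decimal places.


K = S * (H - F) / (1 - F)
H - F = 0.7
1 - F = 0.77
K = 6 * 0.7 / 0.77
= 5.45


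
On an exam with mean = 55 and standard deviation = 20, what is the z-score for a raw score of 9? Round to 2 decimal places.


z = (X - mu) / sigma
= (9 - 55) / 20
= -46 / 20
= -2.30


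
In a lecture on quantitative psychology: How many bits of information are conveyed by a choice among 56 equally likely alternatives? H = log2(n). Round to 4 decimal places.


H = log2(n)
H = log2(56)
= 5.8074


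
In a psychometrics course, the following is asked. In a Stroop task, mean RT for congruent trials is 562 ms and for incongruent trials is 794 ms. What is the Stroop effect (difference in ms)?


Stroop effect = RT(incongruent) - RT(congruent)
= 794 - 562
= 232 ms


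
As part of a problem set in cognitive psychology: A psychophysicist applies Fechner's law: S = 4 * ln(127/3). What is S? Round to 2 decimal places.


S = 4 * ln(127/3)
I/I0 = 42.333333
ln(42.333333) = 3.7456
S = 4 * 3.7456
= 14.98


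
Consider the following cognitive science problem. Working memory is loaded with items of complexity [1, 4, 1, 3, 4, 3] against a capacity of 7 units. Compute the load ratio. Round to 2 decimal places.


Total complexity = 1 + 4 + 1 + 3 + 4 + 3 = 16
Load = total / capacity = 16 / 7
= 2.29


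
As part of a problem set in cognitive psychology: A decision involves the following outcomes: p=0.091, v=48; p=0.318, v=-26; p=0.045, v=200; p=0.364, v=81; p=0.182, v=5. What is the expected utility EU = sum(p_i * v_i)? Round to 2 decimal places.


EU = sum(p_i * v_i)
0.091 * 48 = 4.368
0.318 * -26 = -8.268
0.045 * 200 = 9.0
0.364 * 81 = 29.484
0.182 * 5 = 0.91
EU = 4.368 + -8.268 + 9.0 + 29.484 + 0.91
= 35.49


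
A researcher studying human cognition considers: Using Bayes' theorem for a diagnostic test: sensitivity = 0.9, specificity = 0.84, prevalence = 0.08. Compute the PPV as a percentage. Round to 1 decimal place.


PPV = (sens * prev) / (sens * prev + (1-spec) * (1-prev))
Numerator = 0.9 * 0.08 = 0.072
P(positive and no disease) = (1 - spec) * (1 - prev) = (1 - 0.84) * (1 - 0.08) = 0.1472
Denominator = 0.072 + 0.1472 = 0.2192
PPV = 0.072 / 0.2192 = 0.328467
As percentage = 32.8


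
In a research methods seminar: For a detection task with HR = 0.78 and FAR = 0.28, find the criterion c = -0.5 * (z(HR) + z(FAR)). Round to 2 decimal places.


c = -0.5 * (z(HR) + z(FAR))
z(0.78) = 0.7722
z(0.28) = -0.5828
c = -0.5 * (0.7722 + -0.5828)
= -0.5 * 0.1894
= -0.09


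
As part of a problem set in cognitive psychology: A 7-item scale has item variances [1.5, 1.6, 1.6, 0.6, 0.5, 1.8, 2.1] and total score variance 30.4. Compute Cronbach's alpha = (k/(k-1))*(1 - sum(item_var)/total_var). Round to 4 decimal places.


alpha = (k/(k-1)) * (1 - sum(s_i^2)/s_total^2)
sum(item variances) = 9.7
k/(k-1) = 7/6 = 1.166667
1 - 9.7/30.4 = 1 - 0.319079 = 0.680921
alpha = 1.166667 * 0.680921
= 0.7944


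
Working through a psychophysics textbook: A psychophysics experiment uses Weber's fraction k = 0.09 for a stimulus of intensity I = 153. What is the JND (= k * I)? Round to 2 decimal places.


JND = k * I
JND = 0.09 * 153
= 13.77


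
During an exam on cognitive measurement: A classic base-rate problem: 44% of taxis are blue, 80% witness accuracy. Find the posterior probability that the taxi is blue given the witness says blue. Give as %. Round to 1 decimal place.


P(blue | says blue) = P(says blue | blue)*P(blue) / [P(says blue | blue)*P(blue) + P(says blue | not blue)*P(not blue)]
Numerator = 0.8 * 0.44 = 0.352
False identification = 0.2 * 0.56 = 0.112
P = 0.352 / (0.352 + 0.112)
= 0.352 / 0.464
As percentage = 75.9


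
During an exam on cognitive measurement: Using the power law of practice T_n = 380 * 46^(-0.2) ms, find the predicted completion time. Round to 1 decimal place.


T_n = 380 * 46^(-0.2)
46^(-0.2) = 0.464995
T_n = 380 * 0.464995
= 176.7 ms


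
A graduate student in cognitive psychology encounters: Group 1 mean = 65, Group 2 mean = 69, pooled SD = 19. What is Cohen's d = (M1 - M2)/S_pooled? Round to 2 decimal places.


Cohen's d = (M1 - M2) / S_pooled
= (65 - 69) / 19
= -4 / 19
= -0.21


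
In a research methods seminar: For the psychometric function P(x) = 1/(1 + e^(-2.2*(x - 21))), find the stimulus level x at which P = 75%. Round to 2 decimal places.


At P = 0.75: 0.75 = 1/(1 + e^(-k*(x-x0)))
Solving: e^(-k*(x-x0)) = 1/3
x = x0 + ln(3)/k
ln(3) = 1.0986
x = 21 + 1.0986/2.2
= 21 + 0.4994
= 21.50


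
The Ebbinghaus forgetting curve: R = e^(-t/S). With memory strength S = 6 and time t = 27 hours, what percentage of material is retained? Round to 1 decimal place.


R = e^(-t/S)
-t/S = -27/6 = -4.5
R = e^(-4.5) = 0.011109
Percentage = 0.011109 * 100
= 1.1


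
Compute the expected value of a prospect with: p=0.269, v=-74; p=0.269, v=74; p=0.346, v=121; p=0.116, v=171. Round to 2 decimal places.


EU = sum(p_i * v_i)
0.269 * -74 = -19.906
0.269 * 74 = 19.906
0.346 * 121 = 41.866
0.116 * 171 = 19.836
EU = -19.906 + 19.906 + 41.866 + 19.836
= 61.70


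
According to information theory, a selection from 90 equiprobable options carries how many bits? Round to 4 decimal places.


H = log2(n)
H = log2(90)
= 6.4919


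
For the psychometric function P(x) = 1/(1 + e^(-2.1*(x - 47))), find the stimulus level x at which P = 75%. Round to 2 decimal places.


At P = 0.75: 0.75 = 1/(1 + e^(-k*(x-x0)))
Solving: e^(-k*(x-x0)) = 1/3
x = x0 + ln(3)/k
ln(3) = 1.0986
x = 47 + 1.0986/2.1
= 47 + 0.5231
= 47.52


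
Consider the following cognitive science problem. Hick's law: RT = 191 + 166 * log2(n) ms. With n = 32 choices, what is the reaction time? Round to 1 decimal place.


RT = 191 + 166 * log2(32)
log2(32) = 5.0
RT = 191 + 166 * 5.0
= 191 + 830.0
= 1021.0 ms


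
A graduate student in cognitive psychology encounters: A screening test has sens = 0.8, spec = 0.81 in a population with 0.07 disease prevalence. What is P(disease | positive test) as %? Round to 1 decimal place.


PPV = (sens * prev) / (sens * prev + (1-spec) * (1-prev))
Numerator = 0.8 * 0.07 = 0.056
P(positive and no disease) = (1 - spec) * (1 - prev) = (1 - 0.81) * (1 - 0.07) = 0.1767
Denominator = 0.056 + 0.1767 = 0.2327
PPV = 0.056 / 0.2327 = 0.240653
As percentage = 24.1


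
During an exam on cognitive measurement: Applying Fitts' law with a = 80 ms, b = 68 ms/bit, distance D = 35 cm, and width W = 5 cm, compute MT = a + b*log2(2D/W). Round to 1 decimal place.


MT = 80 + 68 * log2(2*35/5)
2D/W = 14.0
log2(14.0) = 3.8074
MT = 80 + 68 * 3.8074
= 338.9 ms


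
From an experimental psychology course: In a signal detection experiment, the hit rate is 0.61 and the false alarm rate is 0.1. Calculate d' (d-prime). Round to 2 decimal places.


d' = z(HR) - z(FAR)
z(0.61) = 0.2793
z(0.1) = -1.2816
d' = 0.2793 - -1.2816
= 1.56


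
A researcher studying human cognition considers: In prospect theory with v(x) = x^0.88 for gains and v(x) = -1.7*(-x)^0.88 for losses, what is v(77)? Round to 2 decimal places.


Since x = 77 >= 0, use v(x) = x^0.88
77^0.88 = 45.7206
v(77) = 45.72


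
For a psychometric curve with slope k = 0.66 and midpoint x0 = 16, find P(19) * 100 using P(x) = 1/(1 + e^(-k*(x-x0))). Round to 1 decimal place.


P(x) = 1/(1 + e^(-0.66*(19 - 16)))
Exponent = -0.66 * 3 = -1.98
e^(-1.98) = 0.138069
P = 1/(1 + 0.138069) = 0.878681
Percentage = 87.9


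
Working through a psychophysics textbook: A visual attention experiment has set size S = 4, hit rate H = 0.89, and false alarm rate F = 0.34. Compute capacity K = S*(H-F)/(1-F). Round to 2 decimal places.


K = S * (H - F) / (1 - F)
H - F = 0.55
1 - F = 0.66
K = 4 * 0.55 / 0.66
= 3.33


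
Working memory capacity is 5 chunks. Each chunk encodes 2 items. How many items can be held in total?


Total items = chunks * items_per_chunk
= 5 * 2
= 10


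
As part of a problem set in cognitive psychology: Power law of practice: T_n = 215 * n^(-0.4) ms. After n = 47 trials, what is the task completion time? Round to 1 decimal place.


T_n = 215 * 47^(-0.4)
47^(-0.4) = 0.214368
T_n = 215 * 0.214368
= 46.1 ms


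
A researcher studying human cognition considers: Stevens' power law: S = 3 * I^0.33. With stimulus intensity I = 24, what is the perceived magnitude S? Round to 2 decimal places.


S = 3 * 24^0.33
24^0.33 = 2.8541
S = 3 * 2.8541
= 8.56


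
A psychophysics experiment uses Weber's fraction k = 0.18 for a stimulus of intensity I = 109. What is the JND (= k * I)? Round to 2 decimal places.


JND = k * I
JND = 0.18 * 109
= 19.62


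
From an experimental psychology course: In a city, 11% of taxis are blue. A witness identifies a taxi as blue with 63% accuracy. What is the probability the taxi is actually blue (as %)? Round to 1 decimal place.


P(blue | says blue) = P(says blue | blue)*P(blue) / [P(says blue | blue)*P(blue) + P(says blue | not blue)*P(not blue)]
Numerator = 0.63 * 0.11 = 0.0693
False identification = 0.37 * 0.89 = 0.3293
P = 0.0693 / (0.0693 + 0.3293)
= 0.0693 / 0.3986
As percentage = 17.4


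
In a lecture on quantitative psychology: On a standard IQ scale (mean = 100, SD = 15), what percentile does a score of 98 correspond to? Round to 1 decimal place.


z = (IQ - mean) / SD
z = (98 - 100) / 15 = -0.1333
Percentile = Phi(-0.1333) * 100
Phi(-0.1333) = 0.446978
= 44.7


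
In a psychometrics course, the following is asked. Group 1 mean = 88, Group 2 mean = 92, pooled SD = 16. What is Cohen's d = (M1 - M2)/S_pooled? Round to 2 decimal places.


Cohen's d = (M1 - M2) / S_pooled
= (88 - 92) / 16
= -4 / 16
= -0.25


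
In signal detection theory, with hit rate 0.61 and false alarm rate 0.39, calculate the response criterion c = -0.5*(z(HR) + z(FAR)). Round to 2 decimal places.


c = -0.5 * (z(HR) + z(FAR))
z(0.61) = 0.2793
z(0.39) = -0.2793
c = -0.5 * (0.2793 + -0.2793)
= -0.5 * 0.0
= 0.00


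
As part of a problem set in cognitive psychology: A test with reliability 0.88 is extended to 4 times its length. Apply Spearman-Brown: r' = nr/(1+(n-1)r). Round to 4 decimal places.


r_new = n*r / (1 + (n-1)*r)
Numerator = 4 * 0.88 = 3.52
Denominator = 1 + 3 * 0.88 = 3.64
r_new = 3.52 / 3.64
= 0.9670


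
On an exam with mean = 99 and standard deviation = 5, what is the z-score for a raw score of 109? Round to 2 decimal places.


z = (X - mu) / sigma
= (109 - 99) / 5
= 10 / 5
= 2.00


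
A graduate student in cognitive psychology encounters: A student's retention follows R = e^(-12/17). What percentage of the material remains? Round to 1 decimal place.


R = e^(-t/S)
-t/S = -12/17 = -0.705882
R = e^(-0.705882) = 0.493673
Percentage = 0.493673 * 100
= 49.4


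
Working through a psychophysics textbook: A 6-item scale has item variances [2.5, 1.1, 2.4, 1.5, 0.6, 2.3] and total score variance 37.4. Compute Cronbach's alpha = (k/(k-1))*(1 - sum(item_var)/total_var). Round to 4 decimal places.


alpha = (k/(k-1)) * (1 - sum(s_i^2)/s_total^2)
sum(item variances) = 10.4
k/(k-1) = 6/5 = 1.2
1 - 10.4/37.4 = 1 - 0.278075 = 0.721925
alpha = 1.2 * 0.721925
= 0.8663


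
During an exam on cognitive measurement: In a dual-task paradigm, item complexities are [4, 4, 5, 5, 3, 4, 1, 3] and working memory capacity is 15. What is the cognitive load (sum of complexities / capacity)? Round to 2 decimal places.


Total complexity = 4 + 4 + 5 + 5 + 3 + 4 + 1 + 3 = 29
Load = total / capacity = 29 / 15
= 1.93


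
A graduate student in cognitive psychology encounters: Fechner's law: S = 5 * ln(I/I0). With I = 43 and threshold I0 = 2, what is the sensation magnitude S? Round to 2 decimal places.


S = 5 * ln(43/2)
I/I0 = 21.5
ln(21.5) = 3.0681
S = 5 * 3.0681
= 15.34


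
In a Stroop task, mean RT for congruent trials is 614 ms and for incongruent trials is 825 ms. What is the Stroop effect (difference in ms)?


Stroop effect = RT(incongruent) - RT(congruent)
= 825 - 614
= 211 ms


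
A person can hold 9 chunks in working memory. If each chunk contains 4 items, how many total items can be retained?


Total items = chunks * items_per_chunk
= 9 * 4
= 36


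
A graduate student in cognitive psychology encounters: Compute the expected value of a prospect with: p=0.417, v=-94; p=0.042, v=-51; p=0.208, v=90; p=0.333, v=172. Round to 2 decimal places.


EU = sum(p_i * v_i)
0.417 * -94 = -39.198
0.042 * -51 = -2.142
0.208 * 90 = 18.72
0.333 * 172 = 57.276
EU = -39.198 + -2.142 + 18.72 + 57.276
= 34.66


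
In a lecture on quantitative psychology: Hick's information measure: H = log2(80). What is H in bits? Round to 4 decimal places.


H = log2(n)
H = log2(80)
= 6.3219


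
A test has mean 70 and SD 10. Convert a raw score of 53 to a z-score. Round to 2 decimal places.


z = (X - mu) / sigma
= (53 - 70) / 10
= -17 / 10
= -1.70


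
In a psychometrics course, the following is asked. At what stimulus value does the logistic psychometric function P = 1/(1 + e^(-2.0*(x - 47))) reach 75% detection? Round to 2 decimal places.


At P = 0.75: 0.75 = 1/(1 + e^(-k*(x-x0)))
Solving: e^(-k*(x-x0)) = 1/3
x = x0 + ln(3)/k
ln(3) = 1.0986
x = 47 + 1.0986/2.0
= 47 + 0.5493
= 47.55


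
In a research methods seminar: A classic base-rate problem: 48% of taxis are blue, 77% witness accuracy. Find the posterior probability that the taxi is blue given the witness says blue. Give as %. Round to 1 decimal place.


P(blue | says blue) = P(says blue | blue)*P(blue) / [P(says blue | blue)*P(blue) + P(says blue | not blue)*P(not blue)]
Numerator = 0.77 * 0.48 = 0.3696
False identification = 0.23 * 0.52 = 0.1196
P = 0.3696 / (0.3696 + 0.1196)
= 0.3696 / 0.4892
As percentage = 75.6


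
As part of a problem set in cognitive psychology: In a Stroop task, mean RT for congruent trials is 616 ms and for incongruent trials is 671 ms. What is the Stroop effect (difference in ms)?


Stroop effect = RT(incongruent) - RT(congruent)
= 671 - 616
= 55 ms


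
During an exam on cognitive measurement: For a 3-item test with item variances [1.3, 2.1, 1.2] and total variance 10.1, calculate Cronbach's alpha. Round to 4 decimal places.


alpha = (k/(k-1)) * (1 - sum(s_i^2)/s_total^2)
sum(item variances) = 4.6
k/(k-1) = 3/2 = 1.5
1 - 4.6/10.1 = 1 - 0.455446 = 0.544554
alpha = 1.5 * 0.544554
= 0.8168


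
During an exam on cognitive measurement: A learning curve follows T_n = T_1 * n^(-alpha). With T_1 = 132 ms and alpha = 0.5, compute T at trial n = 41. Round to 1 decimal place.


T_n = 132 * 41^(-0.5)
41^(-0.5) = 0.156174
T_n = 132 * 0.156174
= 20.6 ms


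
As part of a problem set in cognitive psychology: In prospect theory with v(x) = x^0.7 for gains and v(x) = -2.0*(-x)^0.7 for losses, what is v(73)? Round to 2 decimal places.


Since x = 73 >= 0, use v(x) = x^0.7
73^0.7 = 20.1524
v(73) = 20.15


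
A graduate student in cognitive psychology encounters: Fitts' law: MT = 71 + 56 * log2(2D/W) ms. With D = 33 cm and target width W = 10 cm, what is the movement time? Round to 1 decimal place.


MT = 71 + 56 * log2(2*33/10)
2D/W = 6.6
log2(6.6) = 2.7225
MT = 71 + 56 * 2.7225
= 223.5 ms


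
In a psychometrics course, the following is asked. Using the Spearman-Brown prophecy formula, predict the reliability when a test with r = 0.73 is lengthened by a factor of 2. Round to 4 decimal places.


r_new = n*r / (1 + (n-1)*r)
Numerator = 2 * 0.73 = 1.46
Denominator = 1 + 1 * 0.73 = 1.73
r_new = 1.46 / 1.73
= 0.8439


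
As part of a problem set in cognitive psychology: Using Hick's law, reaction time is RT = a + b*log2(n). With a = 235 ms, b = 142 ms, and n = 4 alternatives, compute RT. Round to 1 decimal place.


RT = 235 + 142 * log2(4)
log2(4) = 2.0
RT = 235 + 142 * 2.0
= 235 + 284.0
= 519.0 ms


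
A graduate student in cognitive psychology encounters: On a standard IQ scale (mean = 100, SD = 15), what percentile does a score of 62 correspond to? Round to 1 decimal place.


z = (IQ - mean) / SD
z = (62 - 100) / 15 = -2.5333
Percentile = Phi(-2.5333) * 100
Phi(-2.5333) = 0.00565
= 0.6


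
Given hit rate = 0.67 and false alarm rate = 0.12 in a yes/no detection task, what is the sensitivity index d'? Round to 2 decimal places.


d' = z(HR) - z(FAR)
z(0.67) = 0.4399
z(0.12) = -1.175
d' = 0.4399 - -1.175
= 1.61


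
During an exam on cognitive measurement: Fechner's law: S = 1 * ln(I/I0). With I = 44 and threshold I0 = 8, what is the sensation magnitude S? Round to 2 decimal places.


S = 1 * ln(44/8)
I/I0 = 5.5
ln(5.5) = 1.7047
S = 1 * 1.7047
= 1.70


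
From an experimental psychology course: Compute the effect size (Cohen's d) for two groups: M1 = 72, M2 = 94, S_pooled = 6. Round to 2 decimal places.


Cohen's d = (M1 - M2) / S_pooled
= (72 - 94) / 6
= -22 / 6
= -3.67


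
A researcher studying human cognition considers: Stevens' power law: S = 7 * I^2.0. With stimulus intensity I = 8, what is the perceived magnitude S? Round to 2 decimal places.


S = 7 * 8^2.0
8^2.0 = 64.0
S = 7 * 64.0
= 448.00


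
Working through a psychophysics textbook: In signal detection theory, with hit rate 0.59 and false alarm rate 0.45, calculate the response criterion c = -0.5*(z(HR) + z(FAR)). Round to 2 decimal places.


c = -0.5 * (z(HR) + z(FAR))
z(0.59) = 0.2275
z(0.45) = -0.1257
c = -0.5 * (0.2275 + -0.1257)
= -0.5 * 0.1018
= -0.05


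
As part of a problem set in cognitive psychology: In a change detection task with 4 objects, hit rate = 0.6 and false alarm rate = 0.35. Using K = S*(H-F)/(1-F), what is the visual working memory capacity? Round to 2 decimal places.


K = S * (H - F) / (1 - F)
H - F = 0.25
1 - F = 0.65
K = 4 * 0.25 / 0.65
= 1.54


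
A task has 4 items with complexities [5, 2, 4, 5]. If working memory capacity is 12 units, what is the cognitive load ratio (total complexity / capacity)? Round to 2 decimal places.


Total complexity = 5 + 2 + 4 + 5 = 16
Load = total / capacity = 16 / 12
= 1.33


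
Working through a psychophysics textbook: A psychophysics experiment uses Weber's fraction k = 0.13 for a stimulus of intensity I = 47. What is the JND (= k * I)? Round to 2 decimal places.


JND = k * I
JND = 0.13 * 47
= 6.11


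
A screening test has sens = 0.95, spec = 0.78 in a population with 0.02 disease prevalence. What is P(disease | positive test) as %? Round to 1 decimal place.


PPV = (sens * prev) / (sens * prev + (1-spec) * (1-prev))
Numerator = 0.95 * 0.02 = 0.019
P(positive and no disease) = (1 - spec) * (1 - prev) = (1 - 0.78) * (1 - 0.02) = 0.2156
Denominator = 0.019 + 0.2156 = 0.2346
PPV = 0.019 / 0.2346 = 0.080989
As percentage = 8.1


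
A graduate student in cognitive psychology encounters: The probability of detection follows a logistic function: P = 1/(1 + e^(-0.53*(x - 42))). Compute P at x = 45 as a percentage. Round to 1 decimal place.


P(x) = 1/(1 + e^(-0.53*(45 - 42)))
Exponent = -0.53 * 3 = -1.59
e^(-1.59) = 0.203926
P = 1/(1 + 0.203926) = 0.830616
Percentage = 83.1


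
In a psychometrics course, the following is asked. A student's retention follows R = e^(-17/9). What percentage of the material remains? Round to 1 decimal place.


R = e^(-t/S)
-t/S = -17/9 = -1.888889
R = e^(-1.888889) = 0.15124
Percentage = 0.15124 * 100
= 15.1


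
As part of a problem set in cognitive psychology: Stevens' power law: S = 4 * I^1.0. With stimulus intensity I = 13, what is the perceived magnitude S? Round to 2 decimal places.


S = 4 * 13^1.0
13^1.0 = 13.0
S = 4 * 13.0
= 52.00


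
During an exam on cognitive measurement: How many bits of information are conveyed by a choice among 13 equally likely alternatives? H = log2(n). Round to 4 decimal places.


H = log2(n)
H = log2(13)
= 3.7004


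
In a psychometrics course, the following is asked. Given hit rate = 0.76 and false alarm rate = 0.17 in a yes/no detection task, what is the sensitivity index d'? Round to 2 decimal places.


d' = z(HR) - z(FAR)
z(0.76) = 0.7063
z(0.17) = -0.9542
d' = 0.7063 - -0.9542
= 1.66


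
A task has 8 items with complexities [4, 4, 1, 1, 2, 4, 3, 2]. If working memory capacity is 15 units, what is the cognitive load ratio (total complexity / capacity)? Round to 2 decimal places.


Total complexity = 4 + 4 + 1 + 1 + 2 + 4 + 3 + 2 = 21
Load = total / capacity = 21 / 15
= 1.40


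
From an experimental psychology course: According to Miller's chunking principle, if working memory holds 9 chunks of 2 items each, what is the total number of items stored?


Total items = chunks * items_per_chunk
= 9 * 2
= 18


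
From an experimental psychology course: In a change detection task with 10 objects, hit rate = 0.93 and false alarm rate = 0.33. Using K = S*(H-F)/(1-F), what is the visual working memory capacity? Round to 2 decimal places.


K = S * (H - F) / (1 - F)
H - F = 0.6
1 - F = 0.67
K = 10 * 0.6 / 0.67
= 8.96


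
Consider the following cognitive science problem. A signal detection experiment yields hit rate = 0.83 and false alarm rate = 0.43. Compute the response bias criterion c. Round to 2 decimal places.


c = -0.5 * (z(HR) + z(FAR))
z(0.83) = 0.9542
z(0.43) = -0.1764
c = -0.5 * (0.9542 + -0.1764)
= -0.5 * 0.7778
= -0.39


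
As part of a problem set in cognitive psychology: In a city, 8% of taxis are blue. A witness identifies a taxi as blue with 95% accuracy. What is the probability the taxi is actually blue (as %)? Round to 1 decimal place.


P(blue | says blue) = P(says blue | blue)*P(blue) / [P(says blue | blue)*P(blue) + P(says blue | not blue)*P(not blue)]
Numerator = 0.95 * 0.08 = 0.076
False identification = 0.05 * 0.92 = 0.046
P = 0.076 / (0.076 + 0.046)
= 0.076 / 0.122
As percentage = 62.3


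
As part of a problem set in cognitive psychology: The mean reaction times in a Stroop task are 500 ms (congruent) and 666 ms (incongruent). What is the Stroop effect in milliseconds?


Stroop effect = RT(incongruent) - RT(congruent)
= 666 - 500
= 166 ms


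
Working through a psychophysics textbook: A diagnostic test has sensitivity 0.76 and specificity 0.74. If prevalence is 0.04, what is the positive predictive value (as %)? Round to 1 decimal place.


PPV = (sens * prev) / (sens * prev + (1-spec) * (1-prev))
Numerator = 0.76 * 0.04 = 0.0304
P(positive and no disease) = (1 - spec) * (1 - prev) = (1 - 0.74) * (1 - 0.04) = 0.2496
Denominator = 0.0304 + 0.2496 = 0.28
PPV = 0.0304 / 0.28 = 0.108571
As percentage = 10.9


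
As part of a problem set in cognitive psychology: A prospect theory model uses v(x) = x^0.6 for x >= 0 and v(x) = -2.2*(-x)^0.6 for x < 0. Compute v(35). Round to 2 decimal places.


Since x = 35 >= 0, use v(x) = x^0.6
35^0.6 = 8.4419
v(35) = 8.44


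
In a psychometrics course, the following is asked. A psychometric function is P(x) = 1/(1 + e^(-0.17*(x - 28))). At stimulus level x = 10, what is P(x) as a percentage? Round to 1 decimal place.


P(x) = 1/(1 + e^(-0.17*(10 - 28)))
Exponent = -0.17 * -18 = 3.06
e^(3.06) = 21.327557
P = 1/(1 + 21.327557) = 0.044788
Percentage = 4.5


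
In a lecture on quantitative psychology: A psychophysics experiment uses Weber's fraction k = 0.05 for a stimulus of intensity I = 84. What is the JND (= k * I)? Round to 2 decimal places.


JND = k * I
JND = 0.05 * 84
= 4.20


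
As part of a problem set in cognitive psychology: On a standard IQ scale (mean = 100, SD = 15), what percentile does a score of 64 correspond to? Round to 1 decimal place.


z = (IQ - mean) / SD
z = (64 - 100) / 15 = -2.4
Percentile = Phi(-2.4) * 100
Phi(-2.4) = 0.008198
= 0.8


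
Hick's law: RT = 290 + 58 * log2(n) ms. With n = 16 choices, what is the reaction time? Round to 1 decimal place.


RT = 290 + 58 * log2(16)
log2(16) = 4.0
RT = 290 + 58 * 4.0
= 290 + 232.0
= 522.0 ms


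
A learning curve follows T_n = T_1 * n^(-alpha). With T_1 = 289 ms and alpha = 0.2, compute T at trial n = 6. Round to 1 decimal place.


T_n = 289 * 6^(-0.2)
6^(-0.2) = 0.698827
T_n = 289 * 0.698827
= 202.0 ms


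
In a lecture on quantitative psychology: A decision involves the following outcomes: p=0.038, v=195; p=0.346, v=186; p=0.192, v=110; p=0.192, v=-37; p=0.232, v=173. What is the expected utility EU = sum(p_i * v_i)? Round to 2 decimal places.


EU = sum(p_i * v_i)
0.038 * 195 = 7.41
0.346 * 186 = 64.356
0.192 * 110 = 21.12
0.192 * -37 = -7.104
0.232 * 173 = 40.136
EU = 7.41 + 64.356 + 21.12 + -7.104 + 40.136
= 125.92


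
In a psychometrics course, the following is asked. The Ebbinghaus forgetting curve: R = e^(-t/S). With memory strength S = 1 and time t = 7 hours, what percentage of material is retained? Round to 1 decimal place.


R = e^(-t/S)
-t/S = -7/1 = -7.0
R = e^(-7.0) = 0.000912
Percentage = 0.000912 * 100
= 0.1


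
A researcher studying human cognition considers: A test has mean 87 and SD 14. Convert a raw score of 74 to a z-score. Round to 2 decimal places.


z = (X - mu) / sigma
= (74 - 87) / 14
= -13 / 14
= -0.93


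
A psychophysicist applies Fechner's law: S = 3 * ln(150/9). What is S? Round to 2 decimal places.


S = 3 * ln(150/9)
I/I0 = 16.666667
ln(16.666667) = 2.8134
S = 3 * 2.8134
= 8.44


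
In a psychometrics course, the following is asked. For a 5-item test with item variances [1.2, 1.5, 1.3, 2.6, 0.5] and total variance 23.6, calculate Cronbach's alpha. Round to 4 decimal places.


alpha = (k/(k-1)) * (1 - sum(s_i^2)/s_total^2)
sum(item variances) = 7.1
k/(k-1) = 5/4 = 1.25
1 - 7.1/23.6 = 1 - 0.300847 = 0.699153
alpha = 1.25 * 0.699153
= 0.8739


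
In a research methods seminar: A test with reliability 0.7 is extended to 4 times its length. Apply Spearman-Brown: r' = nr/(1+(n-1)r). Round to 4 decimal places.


r_new = n*r / (1 + (n-1)*r)
Numerator = 4 * 0.7 = 2.8
Denominator = 1 + 3 * 0.7 = 3.1
r_new = 2.8 / 3.1
= 0.9032


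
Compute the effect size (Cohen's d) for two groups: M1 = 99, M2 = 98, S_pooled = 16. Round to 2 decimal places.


Cohen's d = (M1 - M2) / S_pooled
= (99 - 98) / 16
= 1 / 16
= 0.06


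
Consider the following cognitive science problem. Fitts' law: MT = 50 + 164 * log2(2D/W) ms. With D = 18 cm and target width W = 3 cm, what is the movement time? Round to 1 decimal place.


MT = 50 + 164 * log2(2*18/3)
2D/W = 12.0
log2(12.0) = 3.585
MT = 50 + 164 * 3.585
= 637.9 ms


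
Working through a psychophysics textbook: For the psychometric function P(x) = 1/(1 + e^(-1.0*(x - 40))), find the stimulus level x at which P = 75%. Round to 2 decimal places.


At P = 0.75: 0.75 = 1/(1 + e^(-k*(x-x0)))
Solving: e^(-k*(x-x0)) = 1/3
x = x0 + ln(3)/k
ln(3) = 1.0986
x = 40 + 1.0986/1.0
= 40 + 1.0986
= 41.10
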